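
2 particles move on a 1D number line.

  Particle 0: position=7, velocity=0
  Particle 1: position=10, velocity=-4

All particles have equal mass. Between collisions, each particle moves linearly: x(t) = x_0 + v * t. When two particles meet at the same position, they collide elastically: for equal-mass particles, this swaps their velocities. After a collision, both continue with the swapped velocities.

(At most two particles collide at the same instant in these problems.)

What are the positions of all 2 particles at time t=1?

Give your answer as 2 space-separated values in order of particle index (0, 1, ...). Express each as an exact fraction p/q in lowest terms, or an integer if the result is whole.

Collision at t=3/4: particles 0 and 1 swap velocities; positions: p0=7 p1=7; velocities now: v0=-4 v1=0
Advance to t=1 (no further collisions before then); velocities: v0=-4 v1=0; positions = 6 7

Answer: 6 7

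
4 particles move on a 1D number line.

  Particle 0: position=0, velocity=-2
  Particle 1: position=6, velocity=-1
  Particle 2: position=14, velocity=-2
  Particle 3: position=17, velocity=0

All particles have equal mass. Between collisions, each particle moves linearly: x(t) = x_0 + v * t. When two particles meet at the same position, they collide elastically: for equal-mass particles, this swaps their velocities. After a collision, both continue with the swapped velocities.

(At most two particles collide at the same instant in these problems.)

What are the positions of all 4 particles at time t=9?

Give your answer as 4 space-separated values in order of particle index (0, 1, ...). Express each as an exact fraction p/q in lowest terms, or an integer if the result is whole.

Answer: -18 -4 -3 17

Derivation:
Collision at t=8: particles 1 and 2 swap velocities; positions: p0=-16 p1=-2 p2=-2 p3=17; velocities now: v0=-2 v1=-2 v2=-1 v3=0
Advance to t=9 (no further collisions before then); velocities: v0=-2 v1=-2 v2=-1 v3=0; positions = -18 -4 -3 17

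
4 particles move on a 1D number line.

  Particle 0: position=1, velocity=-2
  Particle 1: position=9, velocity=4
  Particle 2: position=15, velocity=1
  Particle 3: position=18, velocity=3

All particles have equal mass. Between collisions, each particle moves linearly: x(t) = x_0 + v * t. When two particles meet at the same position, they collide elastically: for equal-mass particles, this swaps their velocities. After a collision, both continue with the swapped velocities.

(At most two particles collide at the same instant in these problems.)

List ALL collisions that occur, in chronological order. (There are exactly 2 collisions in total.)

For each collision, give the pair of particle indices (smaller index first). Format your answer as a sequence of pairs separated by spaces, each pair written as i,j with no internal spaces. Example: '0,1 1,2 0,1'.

Answer: 1,2 2,3

Derivation:
Collision at t=2: particles 1 and 2 swap velocities; positions: p0=-3 p1=17 p2=17 p3=24; velocities now: v0=-2 v1=1 v2=4 v3=3
Collision at t=9: particles 2 and 3 swap velocities; positions: p0=-17 p1=24 p2=45 p3=45; velocities now: v0=-2 v1=1 v2=3 v3=4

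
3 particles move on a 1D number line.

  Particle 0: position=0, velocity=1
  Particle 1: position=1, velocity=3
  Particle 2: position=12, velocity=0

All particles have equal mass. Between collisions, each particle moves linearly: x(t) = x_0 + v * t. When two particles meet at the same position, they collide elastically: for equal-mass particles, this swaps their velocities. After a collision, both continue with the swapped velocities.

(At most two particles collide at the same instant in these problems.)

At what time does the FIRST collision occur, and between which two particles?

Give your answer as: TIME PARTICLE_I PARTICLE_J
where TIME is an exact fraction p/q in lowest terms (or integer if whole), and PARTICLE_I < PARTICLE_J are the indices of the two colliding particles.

Answer: 11/3 1 2

Derivation:
Pair (0,1): pos 0,1 vel 1,3 -> not approaching (rel speed -2 <= 0)
Pair (1,2): pos 1,12 vel 3,0 -> gap=11, closing at 3/unit, collide at t=11/3
Earliest collision: t=11/3 between 1 and 2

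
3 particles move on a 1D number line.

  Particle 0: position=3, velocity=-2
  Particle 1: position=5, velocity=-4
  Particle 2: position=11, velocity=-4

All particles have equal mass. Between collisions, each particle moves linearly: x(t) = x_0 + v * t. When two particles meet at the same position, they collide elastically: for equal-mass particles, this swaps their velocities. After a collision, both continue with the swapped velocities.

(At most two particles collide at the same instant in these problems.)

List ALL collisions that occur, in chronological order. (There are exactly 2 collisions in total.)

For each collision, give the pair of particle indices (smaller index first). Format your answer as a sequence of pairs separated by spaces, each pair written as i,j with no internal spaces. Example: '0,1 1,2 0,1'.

Answer: 0,1 1,2

Derivation:
Collision at t=1: particles 0 and 1 swap velocities; positions: p0=1 p1=1 p2=7; velocities now: v0=-4 v1=-2 v2=-4
Collision at t=4: particles 1 and 2 swap velocities; positions: p0=-11 p1=-5 p2=-5; velocities now: v0=-4 v1=-4 v2=-2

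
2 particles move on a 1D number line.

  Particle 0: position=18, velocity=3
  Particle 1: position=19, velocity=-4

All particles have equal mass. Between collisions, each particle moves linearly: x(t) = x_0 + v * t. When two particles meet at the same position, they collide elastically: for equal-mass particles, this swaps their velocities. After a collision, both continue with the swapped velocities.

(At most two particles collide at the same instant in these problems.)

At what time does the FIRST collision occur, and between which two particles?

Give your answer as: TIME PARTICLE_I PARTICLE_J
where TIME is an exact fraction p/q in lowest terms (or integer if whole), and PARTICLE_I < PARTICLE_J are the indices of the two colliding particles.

Answer: 1/7 0 1

Derivation:
Pair (0,1): pos 18,19 vel 3,-4 -> gap=1, closing at 7/unit, collide at t=1/7
Earliest collision: t=1/7 between 0 and 1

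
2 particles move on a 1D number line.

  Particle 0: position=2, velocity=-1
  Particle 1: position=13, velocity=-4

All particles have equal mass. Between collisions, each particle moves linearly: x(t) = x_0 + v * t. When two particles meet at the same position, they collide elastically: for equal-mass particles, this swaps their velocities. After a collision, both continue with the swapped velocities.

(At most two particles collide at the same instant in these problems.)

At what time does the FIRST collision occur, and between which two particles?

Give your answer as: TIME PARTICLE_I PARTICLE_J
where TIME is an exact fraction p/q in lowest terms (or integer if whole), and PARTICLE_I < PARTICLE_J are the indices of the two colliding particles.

Answer: 11/3 0 1

Derivation:
Pair (0,1): pos 2,13 vel -1,-4 -> gap=11, closing at 3/unit, collide at t=11/3
Earliest collision: t=11/3 between 0 and 1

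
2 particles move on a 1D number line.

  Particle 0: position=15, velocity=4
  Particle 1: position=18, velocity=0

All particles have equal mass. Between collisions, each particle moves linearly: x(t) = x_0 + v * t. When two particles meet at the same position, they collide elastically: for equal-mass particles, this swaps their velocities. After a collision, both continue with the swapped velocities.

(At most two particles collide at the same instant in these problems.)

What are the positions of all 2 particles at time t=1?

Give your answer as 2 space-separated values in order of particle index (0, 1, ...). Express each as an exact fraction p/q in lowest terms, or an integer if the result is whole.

Answer: 18 19

Derivation:
Collision at t=3/4: particles 0 and 1 swap velocities; positions: p0=18 p1=18; velocities now: v0=0 v1=4
Advance to t=1 (no further collisions before then); velocities: v0=0 v1=4; positions = 18 19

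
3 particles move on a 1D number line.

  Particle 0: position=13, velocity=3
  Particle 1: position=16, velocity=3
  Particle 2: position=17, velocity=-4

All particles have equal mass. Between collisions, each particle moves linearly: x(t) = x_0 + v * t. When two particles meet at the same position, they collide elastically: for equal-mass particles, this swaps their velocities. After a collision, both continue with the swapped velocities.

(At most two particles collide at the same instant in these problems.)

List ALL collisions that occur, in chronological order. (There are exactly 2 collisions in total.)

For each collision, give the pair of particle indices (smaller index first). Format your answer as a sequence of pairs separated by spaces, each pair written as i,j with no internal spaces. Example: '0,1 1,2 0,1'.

Collision at t=1/7: particles 1 and 2 swap velocities; positions: p0=94/7 p1=115/7 p2=115/7; velocities now: v0=3 v1=-4 v2=3
Collision at t=4/7: particles 0 and 1 swap velocities; positions: p0=103/7 p1=103/7 p2=124/7; velocities now: v0=-4 v1=3 v2=3

Answer: 1,2 0,1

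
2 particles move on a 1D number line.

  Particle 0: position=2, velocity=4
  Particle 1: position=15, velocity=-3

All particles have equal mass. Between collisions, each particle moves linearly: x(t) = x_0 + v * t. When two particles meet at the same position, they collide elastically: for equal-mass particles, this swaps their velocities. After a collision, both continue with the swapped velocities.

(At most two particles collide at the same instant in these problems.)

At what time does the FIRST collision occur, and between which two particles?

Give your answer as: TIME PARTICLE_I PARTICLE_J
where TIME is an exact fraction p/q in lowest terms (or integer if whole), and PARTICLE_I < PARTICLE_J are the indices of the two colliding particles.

Pair (0,1): pos 2,15 vel 4,-3 -> gap=13, closing at 7/unit, collide at t=13/7
Earliest collision: t=13/7 between 0 and 1

Answer: 13/7 0 1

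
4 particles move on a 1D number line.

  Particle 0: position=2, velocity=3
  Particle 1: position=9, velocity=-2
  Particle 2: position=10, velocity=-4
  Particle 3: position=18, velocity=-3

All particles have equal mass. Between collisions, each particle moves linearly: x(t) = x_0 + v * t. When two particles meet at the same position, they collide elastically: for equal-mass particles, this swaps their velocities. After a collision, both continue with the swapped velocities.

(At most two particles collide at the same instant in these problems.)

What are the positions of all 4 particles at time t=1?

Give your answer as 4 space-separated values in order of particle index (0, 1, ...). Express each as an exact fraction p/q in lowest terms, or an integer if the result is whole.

Answer: 5 6 7 15

Derivation:
Collision at t=1/2: particles 1 and 2 swap velocities; positions: p0=7/2 p1=8 p2=8 p3=33/2; velocities now: v0=3 v1=-4 v2=-2 v3=-3
Advance to t=1 (no further collisions before then); velocities: v0=3 v1=-4 v2=-2 v3=-3; positions = 5 6 7 15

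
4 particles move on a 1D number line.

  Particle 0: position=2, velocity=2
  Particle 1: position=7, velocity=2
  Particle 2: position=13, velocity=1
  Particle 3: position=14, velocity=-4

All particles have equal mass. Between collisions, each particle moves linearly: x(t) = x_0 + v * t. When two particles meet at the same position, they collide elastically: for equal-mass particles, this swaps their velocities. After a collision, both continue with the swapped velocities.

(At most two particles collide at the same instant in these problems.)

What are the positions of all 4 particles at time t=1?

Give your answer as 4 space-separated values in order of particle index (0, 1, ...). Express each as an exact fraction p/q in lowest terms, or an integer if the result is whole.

Answer: 4 9 10 14

Derivation:
Collision at t=1/5: particles 2 and 3 swap velocities; positions: p0=12/5 p1=37/5 p2=66/5 p3=66/5; velocities now: v0=2 v1=2 v2=-4 v3=1
Advance to t=1 (no further collisions before then); velocities: v0=2 v1=2 v2=-4 v3=1; positions = 4 9 10 14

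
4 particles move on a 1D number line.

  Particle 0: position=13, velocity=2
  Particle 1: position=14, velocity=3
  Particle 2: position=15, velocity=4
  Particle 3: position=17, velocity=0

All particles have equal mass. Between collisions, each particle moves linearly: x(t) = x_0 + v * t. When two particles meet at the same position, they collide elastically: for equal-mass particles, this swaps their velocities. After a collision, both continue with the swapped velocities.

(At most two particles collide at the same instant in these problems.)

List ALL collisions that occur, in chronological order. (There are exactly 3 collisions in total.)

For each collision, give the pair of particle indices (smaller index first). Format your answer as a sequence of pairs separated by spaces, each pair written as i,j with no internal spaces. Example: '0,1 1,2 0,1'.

Collision at t=1/2: particles 2 and 3 swap velocities; positions: p0=14 p1=31/2 p2=17 p3=17; velocities now: v0=2 v1=3 v2=0 v3=4
Collision at t=1: particles 1 and 2 swap velocities; positions: p0=15 p1=17 p2=17 p3=19; velocities now: v0=2 v1=0 v2=3 v3=4
Collision at t=2: particles 0 and 1 swap velocities; positions: p0=17 p1=17 p2=20 p3=23; velocities now: v0=0 v1=2 v2=3 v3=4

Answer: 2,3 1,2 0,1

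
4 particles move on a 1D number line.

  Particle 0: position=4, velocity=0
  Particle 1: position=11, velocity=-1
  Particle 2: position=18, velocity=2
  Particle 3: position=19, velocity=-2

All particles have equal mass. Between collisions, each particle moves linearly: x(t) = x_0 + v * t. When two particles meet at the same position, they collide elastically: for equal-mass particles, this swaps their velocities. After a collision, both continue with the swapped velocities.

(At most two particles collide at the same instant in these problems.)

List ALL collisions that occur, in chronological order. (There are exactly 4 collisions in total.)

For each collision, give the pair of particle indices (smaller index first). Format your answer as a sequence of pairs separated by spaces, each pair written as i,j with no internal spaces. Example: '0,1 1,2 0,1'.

Answer: 2,3 0,1 1,2 0,1

Derivation:
Collision at t=1/4: particles 2 and 3 swap velocities; positions: p0=4 p1=43/4 p2=37/2 p3=37/2; velocities now: v0=0 v1=-1 v2=-2 v3=2
Collision at t=7: particles 0 and 1 swap velocities; positions: p0=4 p1=4 p2=5 p3=32; velocities now: v0=-1 v1=0 v2=-2 v3=2
Collision at t=15/2: particles 1 and 2 swap velocities; positions: p0=7/2 p1=4 p2=4 p3=33; velocities now: v0=-1 v1=-2 v2=0 v3=2
Collision at t=8: particles 0 and 1 swap velocities; positions: p0=3 p1=3 p2=4 p3=34; velocities now: v0=-2 v1=-1 v2=0 v3=2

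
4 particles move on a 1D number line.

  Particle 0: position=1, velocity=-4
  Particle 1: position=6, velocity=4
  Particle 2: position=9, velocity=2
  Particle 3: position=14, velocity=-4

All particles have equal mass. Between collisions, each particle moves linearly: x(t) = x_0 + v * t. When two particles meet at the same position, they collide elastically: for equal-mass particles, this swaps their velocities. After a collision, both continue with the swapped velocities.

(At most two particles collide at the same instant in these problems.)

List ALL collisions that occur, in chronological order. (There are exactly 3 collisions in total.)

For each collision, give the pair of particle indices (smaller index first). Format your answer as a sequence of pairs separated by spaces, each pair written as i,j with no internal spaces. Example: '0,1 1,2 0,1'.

Answer: 2,3 1,2 2,3

Derivation:
Collision at t=5/6: particles 2 and 3 swap velocities; positions: p0=-7/3 p1=28/3 p2=32/3 p3=32/3; velocities now: v0=-4 v1=4 v2=-4 v3=2
Collision at t=1: particles 1 and 2 swap velocities; positions: p0=-3 p1=10 p2=10 p3=11; velocities now: v0=-4 v1=-4 v2=4 v3=2
Collision at t=3/2: particles 2 and 3 swap velocities; positions: p0=-5 p1=8 p2=12 p3=12; velocities now: v0=-4 v1=-4 v2=2 v3=4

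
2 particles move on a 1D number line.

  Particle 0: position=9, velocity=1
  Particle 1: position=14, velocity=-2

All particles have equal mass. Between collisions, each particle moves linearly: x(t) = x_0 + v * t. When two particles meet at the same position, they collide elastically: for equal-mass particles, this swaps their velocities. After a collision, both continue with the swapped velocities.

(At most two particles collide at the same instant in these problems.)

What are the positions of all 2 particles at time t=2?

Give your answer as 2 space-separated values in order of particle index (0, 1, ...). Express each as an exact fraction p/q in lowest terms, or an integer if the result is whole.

Collision at t=5/3: particles 0 and 1 swap velocities; positions: p0=32/3 p1=32/3; velocities now: v0=-2 v1=1
Advance to t=2 (no further collisions before then); velocities: v0=-2 v1=1; positions = 10 11

Answer: 10 11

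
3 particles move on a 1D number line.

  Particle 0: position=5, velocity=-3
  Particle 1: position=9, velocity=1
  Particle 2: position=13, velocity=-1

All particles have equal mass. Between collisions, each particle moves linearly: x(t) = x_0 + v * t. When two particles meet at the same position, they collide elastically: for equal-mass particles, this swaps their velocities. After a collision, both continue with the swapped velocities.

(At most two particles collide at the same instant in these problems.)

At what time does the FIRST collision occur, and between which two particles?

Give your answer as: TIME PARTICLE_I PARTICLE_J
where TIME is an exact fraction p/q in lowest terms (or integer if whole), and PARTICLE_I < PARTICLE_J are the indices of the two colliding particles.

Answer: 2 1 2

Derivation:
Pair (0,1): pos 5,9 vel -3,1 -> not approaching (rel speed -4 <= 0)
Pair (1,2): pos 9,13 vel 1,-1 -> gap=4, closing at 2/unit, collide at t=2
Earliest collision: t=2 between 1 and 2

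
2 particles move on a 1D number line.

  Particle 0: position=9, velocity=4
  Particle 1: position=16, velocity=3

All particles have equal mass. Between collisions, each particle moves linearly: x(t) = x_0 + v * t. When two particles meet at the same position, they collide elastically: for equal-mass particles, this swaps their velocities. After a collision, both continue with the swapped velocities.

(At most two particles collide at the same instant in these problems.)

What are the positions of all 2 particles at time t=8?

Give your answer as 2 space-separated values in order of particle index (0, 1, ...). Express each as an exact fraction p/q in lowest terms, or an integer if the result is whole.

Answer: 40 41

Derivation:
Collision at t=7: particles 0 and 1 swap velocities; positions: p0=37 p1=37; velocities now: v0=3 v1=4
Advance to t=8 (no further collisions before then); velocities: v0=3 v1=4; positions = 40 41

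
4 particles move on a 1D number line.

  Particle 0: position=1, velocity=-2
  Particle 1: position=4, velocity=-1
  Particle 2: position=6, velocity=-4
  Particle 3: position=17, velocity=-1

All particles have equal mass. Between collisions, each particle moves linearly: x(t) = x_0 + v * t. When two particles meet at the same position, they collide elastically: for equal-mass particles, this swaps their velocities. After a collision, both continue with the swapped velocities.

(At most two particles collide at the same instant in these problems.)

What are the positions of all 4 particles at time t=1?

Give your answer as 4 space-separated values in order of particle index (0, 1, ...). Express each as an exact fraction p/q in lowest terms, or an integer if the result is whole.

Answer: -1 2 3 16

Derivation:
Collision at t=2/3: particles 1 and 2 swap velocities; positions: p0=-1/3 p1=10/3 p2=10/3 p3=49/3; velocities now: v0=-2 v1=-4 v2=-1 v3=-1
Advance to t=1 (no further collisions before then); velocities: v0=-2 v1=-4 v2=-1 v3=-1; positions = -1 2 3 16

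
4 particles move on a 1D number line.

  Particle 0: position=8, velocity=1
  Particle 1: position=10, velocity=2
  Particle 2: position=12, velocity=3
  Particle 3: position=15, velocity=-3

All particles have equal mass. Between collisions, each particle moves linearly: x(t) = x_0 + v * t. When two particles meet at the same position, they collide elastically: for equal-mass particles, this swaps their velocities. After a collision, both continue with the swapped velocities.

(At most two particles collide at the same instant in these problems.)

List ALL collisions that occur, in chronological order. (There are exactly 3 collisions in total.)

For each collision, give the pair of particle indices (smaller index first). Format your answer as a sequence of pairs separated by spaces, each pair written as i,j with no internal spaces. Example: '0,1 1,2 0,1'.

Collision at t=1/2: particles 2 and 3 swap velocities; positions: p0=17/2 p1=11 p2=27/2 p3=27/2; velocities now: v0=1 v1=2 v2=-3 v3=3
Collision at t=1: particles 1 and 2 swap velocities; positions: p0=9 p1=12 p2=12 p3=15; velocities now: v0=1 v1=-3 v2=2 v3=3
Collision at t=7/4: particles 0 and 1 swap velocities; positions: p0=39/4 p1=39/4 p2=27/2 p3=69/4; velocities now: v0=-3 v1=1 v2=2 v3=3

Answer: 2,3 1,2 0,1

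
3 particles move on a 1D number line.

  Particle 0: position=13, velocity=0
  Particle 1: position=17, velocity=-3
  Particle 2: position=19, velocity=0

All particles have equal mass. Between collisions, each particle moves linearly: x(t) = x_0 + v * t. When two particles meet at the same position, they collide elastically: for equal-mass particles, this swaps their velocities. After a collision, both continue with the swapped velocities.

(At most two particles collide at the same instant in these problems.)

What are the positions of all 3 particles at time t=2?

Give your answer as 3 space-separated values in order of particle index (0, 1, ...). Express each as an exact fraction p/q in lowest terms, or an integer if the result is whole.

Collision at t=4/3: particles 0 and 1 swap velocities; positions: p0=13 p1=13 p2=19; velocities now: v0=-3 v1=0 v2=0
Advance to t=2 (no further collisions before then); velocities: v0=-3 v1=0 v2=0; positions = 11 13 19

Answer: 11 13 19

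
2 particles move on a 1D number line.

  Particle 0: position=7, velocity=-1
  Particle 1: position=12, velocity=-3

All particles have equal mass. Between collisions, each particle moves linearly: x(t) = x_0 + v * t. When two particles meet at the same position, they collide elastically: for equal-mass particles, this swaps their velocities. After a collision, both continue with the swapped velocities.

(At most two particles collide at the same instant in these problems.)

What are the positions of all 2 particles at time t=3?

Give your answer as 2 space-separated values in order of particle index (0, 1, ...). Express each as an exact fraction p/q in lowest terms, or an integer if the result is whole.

Answer: 3 4

Derivation:
Collision at t=5/2: particles 0 and 1 swap velocities; positions: p0=9/2 p1=9/2; velocities now: v0=-3 v1=-1
Advance to t=3 (no further collisions before then); velocities: v0=-3 v1=-1; positions = 3 4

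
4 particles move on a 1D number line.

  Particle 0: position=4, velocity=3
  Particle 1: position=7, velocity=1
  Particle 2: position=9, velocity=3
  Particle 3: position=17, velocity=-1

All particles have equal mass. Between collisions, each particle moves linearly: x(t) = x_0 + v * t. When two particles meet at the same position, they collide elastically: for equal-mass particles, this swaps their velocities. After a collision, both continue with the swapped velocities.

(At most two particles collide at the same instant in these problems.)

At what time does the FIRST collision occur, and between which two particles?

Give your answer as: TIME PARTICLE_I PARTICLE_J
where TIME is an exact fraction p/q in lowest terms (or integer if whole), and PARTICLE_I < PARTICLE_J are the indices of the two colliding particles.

Pair (0,1): pos 4,7 vel 3,1 -> gap=3, closing at 2/unit, collide at t=3/2
Pair (1,2): pos 7,9 vel 1,3 -> not approaching (rel speed -2 <= 0)
Pair (2,3): pos 9,17 vel 3,-1 -> gap=8, closing at 4/unit, collide at t=2
Earliest collision: t=3/2 between 0 and 1

Answer: 3/2 0 1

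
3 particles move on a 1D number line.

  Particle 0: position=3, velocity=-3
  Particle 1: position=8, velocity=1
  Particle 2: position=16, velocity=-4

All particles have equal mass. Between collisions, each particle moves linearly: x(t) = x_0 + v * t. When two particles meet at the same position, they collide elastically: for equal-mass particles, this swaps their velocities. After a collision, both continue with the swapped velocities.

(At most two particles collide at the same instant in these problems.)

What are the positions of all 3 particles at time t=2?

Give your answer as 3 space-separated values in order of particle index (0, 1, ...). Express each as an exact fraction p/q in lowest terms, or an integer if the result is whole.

Collision at t=8/5: particles 1 and 2 swap velocities; positions: p0=-9/5 p1=48/5 p2=48/5; velocities now: v0=-3 v1=-4 v2=1
Advance to t=2 (no further collisions before then); velocities: v0=-3 v1=-4 v2=1; positions = -3 8 10

Answer: -3 8 10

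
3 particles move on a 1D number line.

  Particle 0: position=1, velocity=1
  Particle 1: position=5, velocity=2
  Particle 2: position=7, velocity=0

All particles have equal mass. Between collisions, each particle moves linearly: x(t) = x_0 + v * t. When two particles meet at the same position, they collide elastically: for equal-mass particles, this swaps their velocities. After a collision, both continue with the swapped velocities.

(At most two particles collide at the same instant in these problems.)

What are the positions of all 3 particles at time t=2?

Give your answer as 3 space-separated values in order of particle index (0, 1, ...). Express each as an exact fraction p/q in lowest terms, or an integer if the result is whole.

Collision at t=1: particles 1 and 2 swap velocities; positions: p0=2 p1=7 p2=7; velocities now: v0=1 v1=0 v2=2
Advance to t=2 (no further collisions before then); velocities: v0=1 v1=0 v2=2; positions = 3 7 9

Answer: 3 7 9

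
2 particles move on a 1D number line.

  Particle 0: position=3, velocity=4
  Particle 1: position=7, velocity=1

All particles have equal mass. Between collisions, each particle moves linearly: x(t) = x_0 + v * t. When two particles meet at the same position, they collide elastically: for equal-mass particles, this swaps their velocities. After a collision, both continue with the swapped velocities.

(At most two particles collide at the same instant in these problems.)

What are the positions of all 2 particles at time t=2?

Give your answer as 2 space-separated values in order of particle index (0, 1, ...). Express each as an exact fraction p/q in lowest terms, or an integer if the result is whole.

Answer: 9 11

Derivation:
Collision at t=4/3: particles 0 and 1 swap velocities; positions: p0=25/3 p1=25/3; velocities now: v0=1 v1=4
Advance to t=2 (no further collisions before then); velocities: v0=1 v1=4; positions = 9 11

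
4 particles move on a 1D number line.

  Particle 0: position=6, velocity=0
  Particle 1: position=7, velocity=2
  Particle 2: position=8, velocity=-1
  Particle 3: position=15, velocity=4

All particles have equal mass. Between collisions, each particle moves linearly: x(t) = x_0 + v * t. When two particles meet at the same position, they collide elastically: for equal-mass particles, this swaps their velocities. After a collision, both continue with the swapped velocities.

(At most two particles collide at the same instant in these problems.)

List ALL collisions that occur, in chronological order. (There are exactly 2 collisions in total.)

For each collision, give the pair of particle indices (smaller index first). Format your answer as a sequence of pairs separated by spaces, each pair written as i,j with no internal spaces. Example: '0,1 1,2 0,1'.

Answer: 1,2 0,1

Derivation:
Collision at t=1/3: particles 1 and 2 swap velocities; positions: p0=6 p1=23/3 p2=23/3 p3=49/3; velocities now: v0=0 v1=-1 v2=2 v3=4
Collision at t=2: particles 0 and 1 swap velocities; positions: p0=6 p1=6 p2=11 p3=23; velocities now: v0=-1 v1=0 v2=2 v3=4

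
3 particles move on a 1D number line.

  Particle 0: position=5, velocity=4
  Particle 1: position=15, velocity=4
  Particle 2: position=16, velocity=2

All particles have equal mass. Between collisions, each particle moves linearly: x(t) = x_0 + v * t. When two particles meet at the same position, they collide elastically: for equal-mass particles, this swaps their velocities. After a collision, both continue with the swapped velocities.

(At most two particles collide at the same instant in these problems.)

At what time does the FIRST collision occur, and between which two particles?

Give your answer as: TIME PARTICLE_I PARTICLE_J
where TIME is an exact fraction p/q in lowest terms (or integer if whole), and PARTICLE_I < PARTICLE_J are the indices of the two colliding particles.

Answer: 1/2 1 2

Derivation:
Pair (0,1): pos 5,15 vel 4,4 -> not approaching (rel speed 0 <= 0)
Pair (1,2): pos 15,16 vel 4,2 -> gap=1, closing at 2/unit, collide at t=1/2
Earliest collision: t=1/2 between 1 and 2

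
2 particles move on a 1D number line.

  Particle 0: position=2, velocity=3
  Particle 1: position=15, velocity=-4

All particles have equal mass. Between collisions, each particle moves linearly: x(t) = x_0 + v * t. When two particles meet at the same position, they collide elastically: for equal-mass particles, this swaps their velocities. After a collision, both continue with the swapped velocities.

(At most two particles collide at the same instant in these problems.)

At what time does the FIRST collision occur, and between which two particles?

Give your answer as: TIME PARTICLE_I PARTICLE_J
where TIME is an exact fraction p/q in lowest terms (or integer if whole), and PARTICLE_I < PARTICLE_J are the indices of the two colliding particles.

Answer: 13/7 0 1

Derivation:
Pair (0,1): pos 2,15 vel 3,-4 -> gap=13, closing at 7/unit, collide at t=13/7
Earliest collision: t=13/7 between 0 and 1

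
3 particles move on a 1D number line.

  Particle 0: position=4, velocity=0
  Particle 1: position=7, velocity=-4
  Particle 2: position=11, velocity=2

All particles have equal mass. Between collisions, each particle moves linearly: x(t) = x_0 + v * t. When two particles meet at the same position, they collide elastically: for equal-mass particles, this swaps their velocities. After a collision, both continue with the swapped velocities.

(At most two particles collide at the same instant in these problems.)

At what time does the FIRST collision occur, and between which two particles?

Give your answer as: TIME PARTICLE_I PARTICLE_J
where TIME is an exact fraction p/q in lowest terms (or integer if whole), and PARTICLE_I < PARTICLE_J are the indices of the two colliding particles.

Pair (0,1): pos 4,7 vel 0,-4 -> gap=3, closing at 4/unit, collide at t=3/4
Pair (1,2): pos 7,11 vel -4,2 -> not approaching (rel speed -6 <= 0)
Earliest collision: t=3/4 between 0 and 1

Answer: 3/4 0 1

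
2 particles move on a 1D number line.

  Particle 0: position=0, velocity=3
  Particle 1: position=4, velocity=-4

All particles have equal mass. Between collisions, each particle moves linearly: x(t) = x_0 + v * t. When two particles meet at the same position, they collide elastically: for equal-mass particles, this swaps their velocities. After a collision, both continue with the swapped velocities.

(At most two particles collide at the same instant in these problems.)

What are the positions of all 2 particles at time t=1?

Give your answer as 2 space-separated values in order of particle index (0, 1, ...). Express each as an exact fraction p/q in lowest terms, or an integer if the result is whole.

Collision at t=4/7: particles 0 and 1 swap velocities; positions: p0=12/7 p1=12/7; velocities now: v0=-4 v1=3
Advance to t=1 (no further collisions before then); velocities: v0=-4 v1=3; positions = 0 3

Answer: 0 3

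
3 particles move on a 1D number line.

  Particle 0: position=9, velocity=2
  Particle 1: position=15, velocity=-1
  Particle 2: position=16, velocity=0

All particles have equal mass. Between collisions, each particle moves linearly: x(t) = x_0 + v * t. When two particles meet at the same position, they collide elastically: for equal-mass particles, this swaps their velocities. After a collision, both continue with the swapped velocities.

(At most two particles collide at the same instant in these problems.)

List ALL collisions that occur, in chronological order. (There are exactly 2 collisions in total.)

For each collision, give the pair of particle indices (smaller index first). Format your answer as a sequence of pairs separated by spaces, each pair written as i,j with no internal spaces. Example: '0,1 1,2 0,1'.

Answer: 0,1 1,2

Derivation:
Collision at t=2: particles 0 and 1 swap velocities; positions: p0=13 p1=13 p2=16; velocities now: v0=-1 v1=2 v2=0
Collision at t=7/2: particles 1 and 2 swap velocities; positions: p0=23/2 p1=16 p2=16; velocities now: v0=-1 v1=0 v2=2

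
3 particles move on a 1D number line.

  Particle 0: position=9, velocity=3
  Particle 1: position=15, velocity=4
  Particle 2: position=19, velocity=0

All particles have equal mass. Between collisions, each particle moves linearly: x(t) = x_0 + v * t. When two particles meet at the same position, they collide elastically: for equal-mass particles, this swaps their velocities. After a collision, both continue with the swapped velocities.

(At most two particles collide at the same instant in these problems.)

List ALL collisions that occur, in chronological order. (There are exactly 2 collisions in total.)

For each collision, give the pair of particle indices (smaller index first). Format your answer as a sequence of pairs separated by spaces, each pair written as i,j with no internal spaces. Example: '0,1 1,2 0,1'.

Answer: 1,2 0,1

Derivation:
Collision at t=1: particles 1 and 2 swap velocities; positions: p0=12 p1=19 p2=19; velocities now: v0=3 v1=0 v2=4
Collision at t=10/3: particles 0 and 1 swap velocities; positions: p0=19 p1=19 p2=85/3; velocities now: v0=0 v1=3 v2=4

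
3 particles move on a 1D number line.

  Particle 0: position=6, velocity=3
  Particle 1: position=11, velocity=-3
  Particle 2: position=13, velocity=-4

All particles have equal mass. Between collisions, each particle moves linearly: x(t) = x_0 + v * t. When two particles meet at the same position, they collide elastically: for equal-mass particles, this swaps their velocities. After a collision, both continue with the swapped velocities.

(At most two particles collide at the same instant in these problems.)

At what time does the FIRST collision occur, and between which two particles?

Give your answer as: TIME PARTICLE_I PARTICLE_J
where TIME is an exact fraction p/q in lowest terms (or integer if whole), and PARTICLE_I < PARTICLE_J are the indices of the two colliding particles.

Pair (0,1): pos 6,11 vel 3,-3 -> gap=5, closing at 6/unit, collide at t=5/6
Pair (1,2): pos 11,13 vel -3,-4 -> gap=2, closing at 1/unit, collide at t=2
Earliest collision: t=5/6 between 0 and 1

Answer: 5/6 0 1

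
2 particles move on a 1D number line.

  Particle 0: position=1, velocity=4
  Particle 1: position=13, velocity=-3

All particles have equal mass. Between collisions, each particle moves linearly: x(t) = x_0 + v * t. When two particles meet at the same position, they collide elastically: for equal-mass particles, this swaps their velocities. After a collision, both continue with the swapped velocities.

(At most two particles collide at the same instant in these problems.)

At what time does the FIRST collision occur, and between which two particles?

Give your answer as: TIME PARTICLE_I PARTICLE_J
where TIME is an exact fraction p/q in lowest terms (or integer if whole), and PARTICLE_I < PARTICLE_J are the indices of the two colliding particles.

Pair (0,1): pos 1,13 vel 4,-3 -> gap=12, closing at 7/unit, collide at t=12/7
Earliest collision: t=12/7 between 0 and 1

Answer: 12/7 0 1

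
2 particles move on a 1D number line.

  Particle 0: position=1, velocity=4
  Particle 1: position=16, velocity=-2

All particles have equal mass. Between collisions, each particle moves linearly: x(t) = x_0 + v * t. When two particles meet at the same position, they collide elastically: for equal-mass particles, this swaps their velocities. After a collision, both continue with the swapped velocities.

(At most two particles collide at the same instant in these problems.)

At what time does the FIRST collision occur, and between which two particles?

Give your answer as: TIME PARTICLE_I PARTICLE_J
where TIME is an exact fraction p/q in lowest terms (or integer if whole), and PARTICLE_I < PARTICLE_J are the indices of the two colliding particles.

Answer: 5/2 0 1

Derivation:
Pair (0,1): pos 1,16 vel 4,-2 -> gap=15, closing at 6/unit, collide at t=5/2
Earliest collision: t=5/2 between 0 and 1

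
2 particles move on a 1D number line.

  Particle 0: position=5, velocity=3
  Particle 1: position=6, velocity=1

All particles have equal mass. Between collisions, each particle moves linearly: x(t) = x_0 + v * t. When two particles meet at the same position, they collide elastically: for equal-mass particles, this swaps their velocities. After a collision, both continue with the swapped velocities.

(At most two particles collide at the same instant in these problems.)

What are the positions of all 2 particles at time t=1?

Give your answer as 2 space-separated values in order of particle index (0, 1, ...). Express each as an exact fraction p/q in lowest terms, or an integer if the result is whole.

Answer: 7 8

Derivation:
Collision at t=1/2: particles 0 and 1 swap velocities; positions: p0=13/2 p1=13/2; velocities now: v0=1 v1=3
Advance to t=1 (no further collisions before then); velocities: v0=1 v1=3; positions = 7 8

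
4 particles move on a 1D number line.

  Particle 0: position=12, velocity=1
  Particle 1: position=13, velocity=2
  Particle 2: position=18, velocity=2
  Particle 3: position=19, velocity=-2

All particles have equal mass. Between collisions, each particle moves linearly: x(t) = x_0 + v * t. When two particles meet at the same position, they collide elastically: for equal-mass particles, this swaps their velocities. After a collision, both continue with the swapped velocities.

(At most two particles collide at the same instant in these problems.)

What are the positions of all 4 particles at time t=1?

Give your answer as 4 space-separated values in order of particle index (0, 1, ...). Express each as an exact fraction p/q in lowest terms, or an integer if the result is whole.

Collision at t=1/4: particles 2 and 3 swap velocities; positions: p0=49/4 p1=27/2 p2=37/2 p3=37/2; velocities now: v0=1 v1=2 v2=-2 v3=2
Advance to t=1 (no further collisions before then); velocities: v0=1 v1=2 v2=-2 v3=2; positions = 13 15 17 20

Answer: 13 15 17 20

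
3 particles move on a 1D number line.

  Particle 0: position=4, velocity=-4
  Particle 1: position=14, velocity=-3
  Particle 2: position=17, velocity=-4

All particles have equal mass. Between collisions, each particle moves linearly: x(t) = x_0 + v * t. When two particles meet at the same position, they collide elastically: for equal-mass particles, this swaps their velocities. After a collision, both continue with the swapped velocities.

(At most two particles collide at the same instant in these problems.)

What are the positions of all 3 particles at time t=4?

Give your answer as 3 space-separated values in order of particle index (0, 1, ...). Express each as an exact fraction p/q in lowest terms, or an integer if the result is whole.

Answer: -12 1 2

Derivation:
Collision at t=3: particles 1 and 2 swap velocities; positions: p0=-8 p1=5 p2=5; velocities now: v0=-4 v1=-4 v2=-3
Advance to t=4 (no further collisions before then); velocities: v0=-4 v1=-4 v2=-3; positions = -12 1 2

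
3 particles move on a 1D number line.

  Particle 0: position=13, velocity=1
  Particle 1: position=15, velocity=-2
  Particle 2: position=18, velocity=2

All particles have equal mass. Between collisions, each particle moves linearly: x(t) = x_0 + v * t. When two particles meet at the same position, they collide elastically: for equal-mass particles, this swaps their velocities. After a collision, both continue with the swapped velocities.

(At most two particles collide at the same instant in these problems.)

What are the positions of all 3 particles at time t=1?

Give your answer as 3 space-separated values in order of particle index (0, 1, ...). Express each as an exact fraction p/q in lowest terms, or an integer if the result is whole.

Collision at t=2/3: particles 0 and 1 swap velocities; positions: p0=41/3 p1=41/3 p2=58/3; velocities now: v0=-2 v1=1 v2=2
Advance to t=1 (no further collisions before then); velocities: v0=-2 v1=1 v2=2; positions = 13 14 20

Answer: 13 14 20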